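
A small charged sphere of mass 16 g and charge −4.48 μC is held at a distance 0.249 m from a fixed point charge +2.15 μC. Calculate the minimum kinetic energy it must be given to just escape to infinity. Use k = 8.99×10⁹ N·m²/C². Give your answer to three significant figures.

0.348 J

To just escape, total mechanical energy must reach zero at infinity: ½mv²_min + U = 0, so ½mv²_min = −U = |kQq|/r.
|U| = |kQq|/r = (8.99×10⁹ N·m²/C²)(2.15×10⁻⁶)(4.48×10⁻⁶)/(0.249) = 0.348 J.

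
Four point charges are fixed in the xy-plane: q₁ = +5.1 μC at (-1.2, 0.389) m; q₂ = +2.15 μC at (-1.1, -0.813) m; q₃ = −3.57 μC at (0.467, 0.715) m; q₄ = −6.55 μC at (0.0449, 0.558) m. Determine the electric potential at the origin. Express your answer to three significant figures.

The total potential is the scalar sum of each charge's contribution, V = Σ kqᵢ/rᵢ.
Distances from the field point to each charge: r₁ = 1.26 m, r₂ = 1.37 m, r₃ = 0.854 m, r₄ = 0.560 m.
V = k[(5.10×10⁻⁶)/(1.26) + (2.15×10⁻⁶)/(1.37) + (-3.57×10⁻⁶)/(0.854) + (-6.55×10⁻⁶)/(0.560)] = -9.23×10⁴ V.

-9.23×10⁴ V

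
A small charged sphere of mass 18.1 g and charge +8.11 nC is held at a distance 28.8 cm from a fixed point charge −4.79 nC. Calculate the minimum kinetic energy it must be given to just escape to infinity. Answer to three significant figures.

To just escape, total mechanical energy must reach zero at infinity: ½mv²_min + U = 0, so ½mv²_min = −U = |kQq|/r.
|U| = |kQq|/r = (8.99×10⁹ N·m²/C²)(4.79×10⁻⁹)(8.11×10⁻⁹)/(0.288) = 1.21×10⁻⁶ J.

1.21×10⁻⁶ J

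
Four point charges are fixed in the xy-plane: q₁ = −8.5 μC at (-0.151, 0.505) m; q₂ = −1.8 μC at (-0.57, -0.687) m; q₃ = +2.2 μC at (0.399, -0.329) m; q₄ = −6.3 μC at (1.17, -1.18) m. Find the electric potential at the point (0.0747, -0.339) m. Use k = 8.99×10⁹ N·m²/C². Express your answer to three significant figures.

-8.96×10⁴ V

The total potential is the scalar sum of each charge's contribution, V = Σ kqᵢ/rᵢ.
Distances from the field point to each charge: r₁ = 0.874 m, r₂ = 0.733 m, r₃ = 0.324 m, r₄ = 1.38 m.
V = k[(-8.50×10⁻⁶)/(0.874) + (-1.80×10⁻⁶)/(0.733) + (2.20×10⁻⁶)/(0.324) + (-6.30×10⁻⁶)/(1.38)] = -8.96×10⁴ V.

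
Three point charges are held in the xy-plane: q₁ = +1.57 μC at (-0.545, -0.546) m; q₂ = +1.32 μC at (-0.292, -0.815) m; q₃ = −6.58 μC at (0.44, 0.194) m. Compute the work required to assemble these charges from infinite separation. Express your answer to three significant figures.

The work to assemble the configuration equals its total potential energy, U = Σ kqᵢqⱼ/rᵢⱼ over all pairs.
Pair separations: r₁₂ = 0.369 m, r₁₃ = 1.23 m, r₂₃ = 1.25 m.
U = (0.0505) + (-0.0754) + (-0.0626) = -0.0876 J.

-0.0876 J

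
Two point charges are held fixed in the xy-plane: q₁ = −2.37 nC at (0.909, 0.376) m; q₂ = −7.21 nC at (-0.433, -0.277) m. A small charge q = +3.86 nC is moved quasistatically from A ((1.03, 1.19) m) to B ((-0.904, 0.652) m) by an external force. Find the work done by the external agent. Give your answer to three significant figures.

-6.44×10⁻⁸ J

For quasistatic motion the external work equals the change in potential energy: W_ext = qΔV = q(V_B − V_A).
At A: distances to the source charges are 0.823 m, 2.07 m; V_A = Σ kqᵢ/rᵢ = -57.2 V.
At B: distances to the source charges are 1.83 m, 1.04 m; V_B = Σ kqᵢ/rᵢ = -73.8 V.
ΔV = V_B − V_A = -16.7 V.
W_ext = qΔV = (3.86×10⁻⁹ C)(-16.7 V) = -6.44×10⁻⁸ J.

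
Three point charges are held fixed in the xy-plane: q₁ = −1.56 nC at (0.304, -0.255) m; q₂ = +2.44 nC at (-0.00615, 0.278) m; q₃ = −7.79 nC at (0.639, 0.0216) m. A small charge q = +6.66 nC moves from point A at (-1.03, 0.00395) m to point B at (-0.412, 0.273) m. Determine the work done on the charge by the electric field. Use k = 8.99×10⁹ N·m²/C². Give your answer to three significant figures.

The work done by the electric force is W_field = −ΔU = −q(V_B − V_A) = q(V_A − V_B).
At A: distances to the source charges are 1.36 m, 1.06 m, 1.67 m; V_A = Σ kqᵢ/rᵢ = -31.6 V.
At B: distances to the source charges are 0.890 m, 0.406 m, 1.08 m; V_B = Σ kqᵢ/rᵢ = -26.5 V.
ΔV = V_B − V_A = 5.06 V.
W_field = −qΔV = −(6.66×10⁻⁹ C)(5.06 V) = -3.37×10⁻⁸ J.

-3.37×10⁻⁸ J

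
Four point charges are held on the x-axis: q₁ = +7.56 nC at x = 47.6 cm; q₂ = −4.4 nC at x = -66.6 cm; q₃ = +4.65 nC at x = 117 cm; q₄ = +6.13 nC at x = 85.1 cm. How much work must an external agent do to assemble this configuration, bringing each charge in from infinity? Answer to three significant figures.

1.85×10⁻⁶ J

The assembly work is the sum of pairwise potential energies, U = Σ_{i<j} kqᵢqⱼ/rᵢⱼ.
Pair separations: r₁₂ = 1.14 m, r₁₃ = 0.694 m, r₁₄ = 0.375 m, r₂₃ = 1.84 m, r₂₄ = 1.52 m, r₃₄ = 0.319 m.
Summing all 6 pair terms gives U = 1.85×10⁻⁶ J.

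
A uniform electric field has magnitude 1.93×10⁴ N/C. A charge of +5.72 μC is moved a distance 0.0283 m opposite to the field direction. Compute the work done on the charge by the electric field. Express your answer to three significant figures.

-3.12×10⁻³ J

The potential change for a displacement 0.0283 m opposite to the field direction is ΔV = +Ed = 546 V.
W_field = −qΔV = -3.12×10⁻³ J.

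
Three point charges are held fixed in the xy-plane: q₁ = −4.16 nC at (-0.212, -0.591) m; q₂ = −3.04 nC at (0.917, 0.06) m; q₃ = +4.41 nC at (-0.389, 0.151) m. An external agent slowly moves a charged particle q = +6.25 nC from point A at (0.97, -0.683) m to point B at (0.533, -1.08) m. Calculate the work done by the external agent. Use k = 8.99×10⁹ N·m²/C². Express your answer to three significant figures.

2.79×10⁻⁸ J

For quasistatic motion the external work equals the change in potential energy: W_ext = qΔV = q(V_B − V_A).
At A: distances to the source charges are 1.19 m, 0.745 m, 1.59 m; V_A = Σ kqᵢ/rᵢ = -43.4 V.
At B: distances to the source charges are 0.891 m, 1.20 m, 1.54 m; V_B = Σ kqᵢ/rᵢ = -38.9 V.
ΔV = V_B − V_A = 4.46 V.
W_ext = qΔV = (6.25×10⁻⁹ C)(4.46 V) = 2.79×10⁻⁸ J.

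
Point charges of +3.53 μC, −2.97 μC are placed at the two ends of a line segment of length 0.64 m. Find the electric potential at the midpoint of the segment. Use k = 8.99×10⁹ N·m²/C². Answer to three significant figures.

1.57×10⁴ V

Electric potential is a scalar, so the contributions from each charge add algebraically: V = Σ kqᵢ/rᵢ.
Each charge is 0.320 m from the midpoint.
V = k[(3.53×10⁻⁶)/(0.320) + (-2.97×10⁻⁶)/(0.320)] = 1.57×10⁴ V.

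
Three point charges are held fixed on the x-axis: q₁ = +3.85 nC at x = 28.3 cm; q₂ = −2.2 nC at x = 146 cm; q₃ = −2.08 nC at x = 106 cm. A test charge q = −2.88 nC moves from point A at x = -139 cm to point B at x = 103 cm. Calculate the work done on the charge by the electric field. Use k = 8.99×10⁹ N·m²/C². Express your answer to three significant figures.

-1.81×10⁻⁶ J

The work done by the electric force is W_field = −ΔU = −q(V_B − V_A) = q(V_A − V_B).
At A: distances to the source charges are 1.67 m, 2.85 m, 2.45 m; V_A = Σ kqᵢ/rᵢ = 6.12 V.
At B: distances to the source charges are 0.747 m, 0.430 m, 0.0300 m; V_B = Σ kqᵢ/rᵢ = -623 V.
ΔV = V_B − V_A = -629 V.
W_field = −qΔV = −(-2.88×10⁻⁹ C)(-629 V) = -1.81×10⁻⁶ J.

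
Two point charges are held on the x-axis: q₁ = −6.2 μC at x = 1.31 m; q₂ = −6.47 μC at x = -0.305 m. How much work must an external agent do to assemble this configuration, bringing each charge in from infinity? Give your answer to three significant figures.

0.223 J

The work to assemble the configuration equals its total potential energy, U = Σ kqᵢqⱼ/rᵢⱼ over all pairs.
Pair separations: r₁₂ = 1.61 m.
U = (0.223) = 0.223 J.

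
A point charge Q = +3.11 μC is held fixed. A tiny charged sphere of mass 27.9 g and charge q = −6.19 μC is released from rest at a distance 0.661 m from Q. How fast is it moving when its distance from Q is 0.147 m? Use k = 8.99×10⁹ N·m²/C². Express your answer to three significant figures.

Only the electrostatic force acts, so mechanical energy is conserved: ½mv² = U₁ − U₂ = kQq(1/r₁ − 1/r₂).
U₁ − U₂ = (8.99×10⁹ N·m²/C²)(3.11×10⁻⁶ C)(-6.19×10⁻⁶ C)(1/0.661 − 1/0.147) = 0.915 J.
v = √(2·0.915/0.0279) = 8.10 m/s.

8.10 m/s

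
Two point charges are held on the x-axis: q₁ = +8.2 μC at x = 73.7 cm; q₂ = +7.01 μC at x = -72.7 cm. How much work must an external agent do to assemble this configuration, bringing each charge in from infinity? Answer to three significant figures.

The work to assemble the configuration equals its total potential energy, U = Σ kqᵢqⱼ/rᵢⱼ over all pairs.
Pair separations: r₁₂ = 1.46 m.
U = (0.353) = 0.353 J.

0.353 J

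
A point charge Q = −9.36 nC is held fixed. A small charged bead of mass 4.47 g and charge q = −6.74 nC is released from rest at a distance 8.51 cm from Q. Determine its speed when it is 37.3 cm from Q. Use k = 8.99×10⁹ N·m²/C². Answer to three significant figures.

Only the electrostatic force acts, so mechanical energy is conserved: ½mv² = U₁ − U₂ = kQq(1/r₁ − 1/r₂).
U₁ − U₂ = (8.99×10⁹ N·m²/C²)(-9.36×10⁻⁹ C)(-6.74×10⁻⁹ C)(1/0.0851 − 1/0.373) = 5.14×10⁻⁶ J.
v = √(2·5.14×10⁻⁶/4.47×10⁻³) = 0.0480 m/s.

0.0480 m/s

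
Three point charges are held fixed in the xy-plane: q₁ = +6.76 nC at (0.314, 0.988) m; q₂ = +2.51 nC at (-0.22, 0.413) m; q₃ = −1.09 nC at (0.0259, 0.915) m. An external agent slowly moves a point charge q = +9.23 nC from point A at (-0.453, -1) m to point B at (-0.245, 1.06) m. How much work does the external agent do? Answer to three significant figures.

For quasistatic motion the external work equals the change in potential energy: W_ext = qΔV = q(V_B − V_A).
At A: distances to the source charges are 2.13 m, 1.43 m, 1.97 m; V_A = Σ kqᵢ/rᵢ = 39.3 V.
At B: distances to the source charges are 0.564 m, 0.647 m, 0.307 m; V_B = Σ kqᵢ/rᵢ = 111 V.
ΔV = V_B − V_A = 71.5 V.
W_ext = qΔV = (9.23×10⁻⁹ C)(71.5 V) = 6.60×10⁻⁷ J.

6.60×10⁻⁷ J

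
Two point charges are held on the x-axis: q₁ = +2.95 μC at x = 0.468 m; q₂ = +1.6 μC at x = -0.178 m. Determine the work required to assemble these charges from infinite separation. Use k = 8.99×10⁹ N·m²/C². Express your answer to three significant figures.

The assembly work is the sum of pairwise potential energies, U = Σ_{i<j} kqᵢqⱼ/rᵢⱼ.
Pair separations: r₁₂ = 0.646 m.
U = (0.0657) = 0.0657 J.

0.0657 J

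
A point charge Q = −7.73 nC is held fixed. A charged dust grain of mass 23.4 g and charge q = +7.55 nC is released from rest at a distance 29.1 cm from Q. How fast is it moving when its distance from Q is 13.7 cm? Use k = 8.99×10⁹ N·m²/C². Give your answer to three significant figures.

0.0132 m/s

Only the electrostatic force acts, so mechanical energy is conserved: ½mv² = U₁ − U₂ = kQq(1/r₁ − 1/r₂).
U₁ − U₂ = (8.99×10⁹ N·m²/C²)(-7.73×10⁻⁹ C)(7.55×10⁻⁹ C)(1/0.291 − 1/0.137) = 2.03×10⁻⁶ J.
v = √(2·2.03×10⁻⁶/0.0234) = 0.0132 m/s.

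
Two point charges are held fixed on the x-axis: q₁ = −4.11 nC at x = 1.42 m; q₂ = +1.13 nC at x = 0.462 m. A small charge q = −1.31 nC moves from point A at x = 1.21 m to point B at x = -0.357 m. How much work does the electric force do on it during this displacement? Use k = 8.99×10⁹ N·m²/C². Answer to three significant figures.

The work done by the electric force is W_field = −ΔU = −q(V_B − V_A) = q(V_A − V_B).
At A: distances to the source charges are 0.210 m, 0.748 m; V_A = Σ kqᵢ/rᵢ = -162 V.
At B: distances to the source charges are 1.78 m, 0.819 m; V_B = Σ kqᵢ/rᵢ = -8.39 V.
ΔV = V_B − V_A = 154 V.
W_field = −qΔV = −(-1.31×10⁻⁹ C)(154 V) = 2.02×10⁻⁷ J.

2.02×10⁻⁷ J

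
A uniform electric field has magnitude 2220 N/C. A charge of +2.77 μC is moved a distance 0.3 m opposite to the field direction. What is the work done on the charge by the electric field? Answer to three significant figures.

-1.84×10⁻³ J

The potential change for a displacement 0.3 m opposite to the field direction is ΔV = +Ed = 666 V.
W_field = −qΔV = -1.84×10⁻³ J.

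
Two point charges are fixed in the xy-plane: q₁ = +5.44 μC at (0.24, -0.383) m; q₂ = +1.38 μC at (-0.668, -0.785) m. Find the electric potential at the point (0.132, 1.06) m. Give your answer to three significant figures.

Electric potential is a scalar, so the contributions from each charge add algebraically: V = Σ kqᵢ/rᵢ.
Distances from the field point to each charge: r₁ = 1.45 m, r₂ = 2.01 m.
V = k[(5.44×10⁻⁶)/(1.45) + (1.38×10⁻⁶)/(2.01)] = 4.00×10⁴ V.

4.00×10⁴ V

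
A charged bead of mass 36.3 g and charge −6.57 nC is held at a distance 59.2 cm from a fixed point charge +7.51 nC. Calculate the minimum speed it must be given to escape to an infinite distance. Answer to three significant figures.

To just escape, total mechanical energy must reach zero at infinity: ½mv²_min + U = 0, so ½mv²_min = −U = |kQq|/r.
|U| = |kQq|/r = (8.99×10⁹ N·m²/C²)(7.51×10⁻⁹)(6.57×10⁻⁹)/(0.592) = 7.49×10⁻⁷ J.
v_min = √(2|U|/m) = √(2·7.49×10⁻⁷/0.0363) = 6.43×10⁻³ m/s.

6.43×10⁻³ m/s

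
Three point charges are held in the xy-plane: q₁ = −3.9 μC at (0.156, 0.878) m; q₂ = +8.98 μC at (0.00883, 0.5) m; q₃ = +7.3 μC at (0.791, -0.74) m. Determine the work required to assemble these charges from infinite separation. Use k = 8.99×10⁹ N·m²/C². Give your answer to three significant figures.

The work to assemble the configuration equals its total potential energy, U = Σ kqᵢqⱼ/rᵢⱼ over all pairs.
Pair separations: r₁₂ = 0.406 m, r₁₃ = 1.74 m, r₂₃ = 1.47 m.
U = (-0.776) + (-0.147) + (0.402) = -0.521 J.

-0.521 J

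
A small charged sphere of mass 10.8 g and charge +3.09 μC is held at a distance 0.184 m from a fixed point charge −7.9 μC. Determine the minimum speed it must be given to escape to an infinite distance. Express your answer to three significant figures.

14.9 m/s

To just escape, total mechanical energy must reach zero at infinity: ½mv²_min + U = 0, so ½mv²_min = −U = |kQq|/r.
|U| = |kQq|/r = (8.99×10⁹ N·m²/C²)(7.90×10⁻⁶)(3.09×10⁻⁶)/(0.184) = 1.19 J.
v_min = √(2|U|/m) = √(2·1.19/0.0108) = 14.9 m/s.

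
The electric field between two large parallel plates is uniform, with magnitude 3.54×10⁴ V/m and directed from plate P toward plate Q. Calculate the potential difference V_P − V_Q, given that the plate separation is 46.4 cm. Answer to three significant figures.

In a uniform field, potential decreases in the direction of E: ΔV = −E·d for a displacement d parallel to E.
Going from Q to P is a displacement of 46.4 cm opposite to the field, so V_P − V_Q = +Ed = 1.64×10⁴ V.

1.64×10⁴ V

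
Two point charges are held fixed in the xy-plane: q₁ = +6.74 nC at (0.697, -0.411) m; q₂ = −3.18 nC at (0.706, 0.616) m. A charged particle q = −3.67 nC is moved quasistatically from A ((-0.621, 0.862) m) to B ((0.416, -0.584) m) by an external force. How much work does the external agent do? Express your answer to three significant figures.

-5.45×10⁻⁷ J

For quasistatic motion the external work equals the change in potential energy: W_ext = qΔV = q(V_B − V_A).
At A: distances to the source charges are 1.83 m, 1.35 m; V_A = Σ kqᵢ/rᵢ = 11.9 V.
At B: distances to the source charges are 0.330 m, 1.23 m; V_B = Σ kqᵢ/rᵢ = 160 V.
ΔV = V_B − V_A = 149 V.
W_ext = qΔV = (-3.67×10⁻⁹ C)(149 V) = -5.45×10⁻⁷ J.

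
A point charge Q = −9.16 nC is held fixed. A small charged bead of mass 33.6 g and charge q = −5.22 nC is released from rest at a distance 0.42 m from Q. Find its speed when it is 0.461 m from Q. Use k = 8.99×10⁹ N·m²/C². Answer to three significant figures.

2.33×10⁻³ m/s

Only the electrostatic force acts, so mechanical energy is conserved: ½mv² = U₁ − U₂ = kQq(1/r₁ − 1/r₂).
U₁ − U₂ = (8.99×10⁹ N·m²/C²)(-9.16×10⁻⁹ C)(-5.22×10⁻⁹ C)(1/0.420 − 1/0.461) = 9.10×10⁻⁸ J.
v = √(2·9.10×10⁻⁸/0.0336) = 2.33×10⁻³ m/s.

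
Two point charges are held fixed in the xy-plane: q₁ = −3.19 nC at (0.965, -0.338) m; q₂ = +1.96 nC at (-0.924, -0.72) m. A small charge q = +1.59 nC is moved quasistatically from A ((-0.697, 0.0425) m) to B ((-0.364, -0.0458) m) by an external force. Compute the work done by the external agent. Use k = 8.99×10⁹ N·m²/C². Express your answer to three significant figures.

-1.00×10⁻⁸ J

For quasistatic motion the external work equals the change in potential energy: W_ext = qΔV = q(V_B − V_A).
At A: distances to the source charges are 1.70 m, 0.796 m; V_A = Σ kqᵢ/rᵢ = 5.33 V.
At B: distances to the source charges are 1.36 m, 0.876 m; V_B = Σ kqᵢ/rᵢ = -0.971 V.
ΔV = V_B − V_A = -6.30 V.
W_ext = qΔV = (1.59×10⁻⁹ C)(-6.30 V) = -1.00×10⁻⁸ J.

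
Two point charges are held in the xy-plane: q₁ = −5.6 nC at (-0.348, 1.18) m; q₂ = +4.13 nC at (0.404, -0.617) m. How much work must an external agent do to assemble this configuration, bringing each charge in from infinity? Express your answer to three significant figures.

The assembly work is the sum of pairwise potential energies, U = Σ_{i<j} kqᵢqⱼ/rᵢⱼ.
Pair separations: r₁₂ = 1.95 m.
U = (-1.07×10⁻⁷) = -1.07×10⁻⁷ J.

-1.07×10⁻⁷ J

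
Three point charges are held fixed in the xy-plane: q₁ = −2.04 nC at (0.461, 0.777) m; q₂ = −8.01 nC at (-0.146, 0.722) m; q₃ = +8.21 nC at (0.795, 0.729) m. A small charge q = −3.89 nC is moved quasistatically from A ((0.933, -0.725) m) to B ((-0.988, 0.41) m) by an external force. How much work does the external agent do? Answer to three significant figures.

1.97×10⁻⁷ J

For quasistatic motion the external work equals the change in potential energy: W_ext = qΔV = q(V_B − V_A).
At A: distances to the source charges are 1.57 m, 1.81 m, 1.46 m; V_A = Σ kqᵢ/rᵢ = -1.01 V.
At B: distances to the source charges are 1.49 m, 0.898 m, 1.81 m; V_B = Σ kqᵢ/rᵢ = -51.7 V.
ΔV = V_B − V_A = -50.7 V.
W_ext = qΔV = (-3.89×10⁻⁹ C)(-50.7 V) = 1.97×10⁻⁷ J.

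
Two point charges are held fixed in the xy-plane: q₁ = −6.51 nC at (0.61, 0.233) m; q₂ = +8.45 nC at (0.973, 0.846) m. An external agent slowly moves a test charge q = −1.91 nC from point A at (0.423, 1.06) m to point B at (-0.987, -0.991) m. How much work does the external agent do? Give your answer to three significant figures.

1.16×10⁻⁷ J

For quasistatic motion the external work equals the change in potential energy: W_ext = qΔV = q(V_B − V_A).
At A: distances to the source charges are 0.848 m, 0.590 m; V_A = Σ kqᵢ/rᵢ = 59.7 V.
At B: distances to the source charges are 2.01 m, 2.69 m; V_B = Σ kqᵢ/rᵢ = -0.807 V.
ΔV = V_B − V_A = -60.5 V.
W_ext = qΔV = (-1.91×10⁻⁹ C)(-60.5 V) = 1.16×10⁻⁷ J.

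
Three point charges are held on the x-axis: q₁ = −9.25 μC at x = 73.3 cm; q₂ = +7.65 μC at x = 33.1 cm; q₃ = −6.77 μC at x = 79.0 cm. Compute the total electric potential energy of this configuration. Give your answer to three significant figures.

7.28 J

The assembly work is the sum of pairwise potential energies, U = Σ_{i<j} kqᵢqⱼ/rᵢⱼ.
Pair separations: r₁₂ = 0.402 m, r₁₃ = 0.0570 m, r₂₃ = 0.459 m.
U = (-1.58) + (9.88) + (-1.01) = 7.28 J.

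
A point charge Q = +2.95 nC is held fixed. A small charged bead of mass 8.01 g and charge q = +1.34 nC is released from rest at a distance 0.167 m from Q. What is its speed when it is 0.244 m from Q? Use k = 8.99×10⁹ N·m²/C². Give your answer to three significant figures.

4.09×10⁻³ m/s

Only the electrostatic force acts, so mechanical energy is conserved: ½mv² = U₁ − U₂ = kQq(1/r₁ − 1/r₂).
U₁ − U₂ = (8.99×10⁹ N·m²/C²)(2.95×10⁻⁹ C)(1.34×10⁻⁹ C)(1/0.167 − 1/0.244) = 6.72×10⁻⁸ J.
v = √(2·6.72×10⁻⁸/8.01×10⁻³) = 4.09×10⁻³ m/s.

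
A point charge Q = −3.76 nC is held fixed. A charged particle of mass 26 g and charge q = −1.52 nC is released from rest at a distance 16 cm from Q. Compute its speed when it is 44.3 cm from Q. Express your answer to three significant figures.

3.97×10⁻³ m/s

Only the electrostatic force acts, so mechanical energy is conserved: ½mv² = U₁ − U₂ = kQq(1/r₁ − 1/r₂).
U₁ − U₂ = (8.99×10⁹ N·m²/C²)(-3.76×10⁻⁹ C)(-1.52×10⁻⁹ C)(1/0.160 − 1/0.443) = 2.05×10⁻⁷ J.
v = √(2·2.05×10⁻⁷/0.0260) = 3.97×10⁻³ m/s.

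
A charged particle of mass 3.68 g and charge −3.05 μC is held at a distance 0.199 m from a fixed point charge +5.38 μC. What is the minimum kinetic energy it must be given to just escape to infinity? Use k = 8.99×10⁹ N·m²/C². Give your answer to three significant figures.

0.741 J

To just escape, total mechanical energy must reach zero at infinity: ½mv²_min + U = 0, so ½mv²_min = −U = |kQq|/r.
|U| = |kQq|/r = (8.99×10⁹ N·m²/C²)(5.38×10⁻⁶)(3.05×10⁻⁶)/(0.199) = 0.741 J.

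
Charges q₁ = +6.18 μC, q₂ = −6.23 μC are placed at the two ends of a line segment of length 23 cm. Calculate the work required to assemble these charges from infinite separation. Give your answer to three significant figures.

The assembly work is the sum of pairwise potential energies, U = Σ_{i<j} kqᵢqⱼ/rᵢⱼ.
The separation is r = 0.230 m.
U = (-1.50) = -1.50 J.

-1.50 J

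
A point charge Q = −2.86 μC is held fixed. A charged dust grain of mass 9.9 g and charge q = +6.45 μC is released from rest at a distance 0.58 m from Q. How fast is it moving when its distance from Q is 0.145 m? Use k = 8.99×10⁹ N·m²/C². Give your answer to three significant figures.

13.2 m/s

Only the electrostatic force acts, so mechanical energy is conserved: ½mv² = U₁ − U₂ = kQq(1/r₁ − 1/r₂).
U₁ − U₂ = (8.99×10⁹ N·m²/C²)(-2.86×10⁻⁶ C)(6.45×10⁻⁶ C)(1/0.580 − 1/0.145) = 0.858 J.
v = √(2·0.858/9.90×10⁻³) = 13.2 m/s.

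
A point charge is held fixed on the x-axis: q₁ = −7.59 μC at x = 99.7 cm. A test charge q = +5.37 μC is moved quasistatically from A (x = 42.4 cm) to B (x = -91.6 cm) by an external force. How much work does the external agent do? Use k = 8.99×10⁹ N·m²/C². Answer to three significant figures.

For quasistatic motion the external work equals the change in potential energy: W_ext = qΔV = q(V_B − V_A).
At A: distance to the source charge is 0.573 m; V_A = kq₁/r = -1.19×10⁵ V.
At B: distance to the source charge is 1.91 m; V_B = kq₁/r = -3.57×10⁴ V.
ΔV = V_B − V_A = 8.34×10⁴ V.
W_ext = qΔV = (5.37×10⁻⁶ C)(8.34×10⁴ V) = 0.448 J.

0.448 J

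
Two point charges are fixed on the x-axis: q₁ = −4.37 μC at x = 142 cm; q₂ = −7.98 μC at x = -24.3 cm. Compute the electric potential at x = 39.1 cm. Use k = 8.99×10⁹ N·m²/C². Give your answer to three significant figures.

Electric potential is a scalar, so the contributions from each charge add algebraically: V = Σ kqᵢ/rᵢ.
Distances from the field point to each charge: r₁ = 1.03 m, r₂ = 0.634 m.
V = k[(-4.37×10⁻⁶)/(1.03) + (-7.98×10⁻⁶)/(0.634)] = -1.51×10⁵ V.

-1.51×10⁵ V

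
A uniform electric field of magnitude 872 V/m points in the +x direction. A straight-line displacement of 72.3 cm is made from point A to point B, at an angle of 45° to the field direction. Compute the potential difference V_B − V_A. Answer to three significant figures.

-446 V

Only the component of displacement along E changes the potential: ΔV = −E·d·cosθ.
ΔV = −(872 V/m)(0.723 m)cos45° = -446 V.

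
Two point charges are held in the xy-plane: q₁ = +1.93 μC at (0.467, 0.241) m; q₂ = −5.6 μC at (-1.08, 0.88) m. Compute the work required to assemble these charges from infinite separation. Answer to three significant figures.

-0.0581 J

The work to assemble the configuration equals its total potential energy, U = Σ kqᵢqⱼ/rᵢⱼ over all pairs.
Pair separations: r₁₂ = 1.67 m.
U = (-0.0581) = -0.0581 J.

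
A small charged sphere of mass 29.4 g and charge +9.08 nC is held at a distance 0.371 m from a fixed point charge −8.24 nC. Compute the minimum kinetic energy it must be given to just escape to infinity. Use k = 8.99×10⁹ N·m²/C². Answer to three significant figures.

To just escape, total mechanical energy must reach zero at infinity: ½mv²_min + U = 0, so ½mv²_min = −U = |kQq|/r.
|U| = |kQq|/r = (8.99×10⁹ N·m²/C²)(8.24×10⁻⁹)(9.08×10⁻⁹)/(0.371) = 1.81×10⁻⁶ J.

1.81×10⁻⁶ J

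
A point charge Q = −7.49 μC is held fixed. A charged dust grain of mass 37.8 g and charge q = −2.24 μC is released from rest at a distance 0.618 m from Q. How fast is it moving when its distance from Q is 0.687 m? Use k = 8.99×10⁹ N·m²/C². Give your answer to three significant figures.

Only the electrostatic force acts, so mechanical energy is conserved: ½mv² = U₁ − U₂ = kQq(1/r₁ − 1/r₂).
U₁ − U₂ = (8.99×10⁹ N·m²/C²)(-7.49×10⁻⁶ C)(-2.24×10⁻⁶ C)(1/0.618 − 1/0.687) = 0.0245 J.
v = √(2·0.0245/0.0378) = 1.14 m/s.

1.14 m/s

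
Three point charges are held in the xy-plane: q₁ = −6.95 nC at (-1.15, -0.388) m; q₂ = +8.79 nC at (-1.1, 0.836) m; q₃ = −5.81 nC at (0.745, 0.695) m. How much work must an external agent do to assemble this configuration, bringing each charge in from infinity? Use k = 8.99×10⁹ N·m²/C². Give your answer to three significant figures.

The work to assemble the configuration equals its total potential energy, U = Σ kqᵢqⱼ/rᵢⱼ over all pairs.
Pair separations: r₁₂ = 1.23 m, r₁₃ = 2.18 m, r₂₃ = 1.85 m.
U = (-4.48×10⁻⁷) + (1.66×10⁻⁷) + (-2.48×10⁻⁷) = -5.30×10⁻⁷ J.

-5.30×10⁻⁷ J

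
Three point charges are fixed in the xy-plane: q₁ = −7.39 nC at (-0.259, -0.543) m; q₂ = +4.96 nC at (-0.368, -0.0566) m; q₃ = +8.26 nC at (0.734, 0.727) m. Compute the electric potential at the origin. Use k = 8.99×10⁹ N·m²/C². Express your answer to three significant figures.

81.2 V

The total potential is the scalar sum of each charge's contribution, V = Σ kqᵢ/rᵢ.
Distances from the field point to each charge: r₁ = 0.602 m, r₂ = 0.372 m, r₃ = 1.03 m.
V = k[(-7.39×10⁻⁹)/(0.602) + (4.96×10⁻⁹)/(0.372) + (8.26×10⁻⁹)/(1.03)] = 81.2 V.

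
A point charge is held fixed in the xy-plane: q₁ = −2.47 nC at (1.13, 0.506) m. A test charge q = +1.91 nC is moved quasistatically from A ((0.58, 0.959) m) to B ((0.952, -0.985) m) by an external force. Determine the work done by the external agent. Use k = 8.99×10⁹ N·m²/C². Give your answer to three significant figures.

3.13×10⁻⁸ J

For quasistatic motion the external work equals the change in potential energy: W_ext = qΔV = q(V_B − V_A).
At A: distance to the source charge is 0.713 m; V_A = kq₁/r = -31.2 V.
At B: distance to the source charge is 1.50 m; V_B = kq₁/r = -14.8 V.
ΔV = V_B − V_A = 16.4 V.
W_ext = qΔV = (1.91×10⁻⁹ C)(16.4 V) = 3.13×10⁻⁸ J.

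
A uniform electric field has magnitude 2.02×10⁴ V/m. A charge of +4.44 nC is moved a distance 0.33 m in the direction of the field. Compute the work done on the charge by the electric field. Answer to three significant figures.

2.96×10⁻⁵ J

The potential change for a displacement 0.33 m in the direction of the field is ΔV = −Ed = -6670 V.
W_field = −qΔV = 2.96×10⁻⁵ J.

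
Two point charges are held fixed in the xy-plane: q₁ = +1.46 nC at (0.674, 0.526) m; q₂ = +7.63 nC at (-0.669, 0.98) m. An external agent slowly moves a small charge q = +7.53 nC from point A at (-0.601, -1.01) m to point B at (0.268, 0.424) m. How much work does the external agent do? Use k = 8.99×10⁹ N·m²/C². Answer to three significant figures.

4.01×10⁻⁷ J

For quasistatic motion the external work equals the change in potential energy: W_ext = qΔV = q(V_B − V_A).
At A: distances to the source charges are 2.00 m, 1.99 m; V_A = Σ kqᵢ/rᵢ = 41.0 V.
At B: distances to the source charges are 0.419 m, 1.09 m; V_B = Σ kqᵢ/rᵢ = 94.3 V.
ΔV = V_B − V_A = 53.3 V.
W_ext = qΔV = (7.53×10⁻⁹ C)(53.3 V) = 4.01×10⁻⁷ J.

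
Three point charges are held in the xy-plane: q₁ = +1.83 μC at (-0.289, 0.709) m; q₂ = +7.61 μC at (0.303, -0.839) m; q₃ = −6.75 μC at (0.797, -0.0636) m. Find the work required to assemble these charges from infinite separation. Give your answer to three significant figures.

-0.510 J

The assembly work is the sum of pairwise potential energies, U = Σ_{i<j} kqᵢqⱼ/rᵢⱼ.
Pair separations: r₁₂ = 1.66 m, r₁₃ = 1.33 m, r₂₃ = 0.919 m.
U = (0.0755) + (-0.0833) + (-0.502) = -0.510 J.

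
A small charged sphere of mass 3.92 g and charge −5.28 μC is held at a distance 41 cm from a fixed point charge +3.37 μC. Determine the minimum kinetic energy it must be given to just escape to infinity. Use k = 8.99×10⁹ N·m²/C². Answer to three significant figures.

0.390 J

To just escape, total mechanical energy must reach zero at infinity: ½mv²_min + U = 0, so ½mv²_min = −U = |kQq|/r.
|U| = |kQq|/r = (8.99×10⁹ N·m²/C²)(3.37×10⁻⁶)(5.28×10⁻⁶)/(0.410) = 0.390 J.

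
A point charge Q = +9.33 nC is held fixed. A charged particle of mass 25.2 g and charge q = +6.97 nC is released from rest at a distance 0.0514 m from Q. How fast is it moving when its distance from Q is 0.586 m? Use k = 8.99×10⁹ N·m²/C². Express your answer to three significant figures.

Only the electrostatic force acts, so mechanical energy is conserved: ½mv² = U₁ − U₂ = kQq(1/r₁ − 1/r₂).
U₁ − U₂ = (8.99×10⁹ N·m²/C²)(9.33×10⁻⁹ C)(6.97×10⁻⁹ C)(1/0.0514 − 1/0.586) = 1.04×10⁻⁵ J.
v = √(2·1.04×10⁻⁵/0.0252) = 0.0287 m/s.

0.0287 m/s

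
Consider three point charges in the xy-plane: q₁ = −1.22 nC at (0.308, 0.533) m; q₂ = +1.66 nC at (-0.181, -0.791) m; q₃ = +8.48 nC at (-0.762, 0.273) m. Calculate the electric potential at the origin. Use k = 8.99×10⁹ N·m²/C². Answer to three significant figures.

The total potential is the scalar sum of each charge's contribution, V = Σ kqᵢ/rᵢ.
Distances from the field point to each charge: r₁ = 0.616 m, r₂ = 0.811 m, r₃ = 0.809 m.
V = k[(-1.22×10⁻⁹)/(0.616) + (1.66×10⁻⁹)/(0.811) + (8.48×10⁻⁹)/(0.809)] = 94.8 V.

94.8 V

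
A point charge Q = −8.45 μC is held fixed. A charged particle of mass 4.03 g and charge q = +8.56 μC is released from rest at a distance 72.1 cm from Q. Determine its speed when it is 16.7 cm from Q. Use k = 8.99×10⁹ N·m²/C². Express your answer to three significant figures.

38.5 m/s

Only the electrostatic force acts, so mechanical energy is conserved: ½mv² = U₁ − U₂ = kQq(1/r₁ − 1/r₂).
U₁ − U₂ = (8.99×10⁹ N·m²/C²)(-8.45×10⁻⁶ C)(8.56×10⁻⁶ C)(1/0.721 − 1/0.167) = 2.99 J.
v = √(2·2.99/4.03×10⁻³) = 38.5 m/s.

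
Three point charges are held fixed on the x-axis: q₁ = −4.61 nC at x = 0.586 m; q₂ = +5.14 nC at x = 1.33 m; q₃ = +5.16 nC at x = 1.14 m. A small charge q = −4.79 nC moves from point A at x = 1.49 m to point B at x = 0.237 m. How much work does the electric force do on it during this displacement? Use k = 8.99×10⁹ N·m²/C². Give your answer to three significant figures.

-1.92×10⁻⁶ J

The work done by the electric force is W_field = −ΔU = −q(V_B − V_A) = q(V_A − V_B).
At A: distances to the source charges are 0.904 m, 0.160 m, 0.350 m; V_A = Σ kqᵢ/rᵢ = 375 V.
At B: distances to the source charges are 0.349 m, 1.09 m, 0.903 m; V_B = Σ kqᵢ/rᵢ = -25.1 V.
ΔV = V_B − V_A = -401 V.
W_field = −qΔV = −(-4.79×10⁻⁹ C)(-401 V) = -1.92×10⁻⁶ J.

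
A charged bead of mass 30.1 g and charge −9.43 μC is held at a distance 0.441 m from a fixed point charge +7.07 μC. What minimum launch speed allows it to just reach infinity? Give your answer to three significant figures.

9.50 m/s

To just escape, total mechanical energy must reach zero at infinity: ½mv²_min + U = 0, so ½mv²_min = −U = |kQq|/r.
|U| = |kQq|/r = (8.99×10⁹ N·m²/C²)(7.07×10⁻⁶)(9.43×10⁻⁶)/(0.441) = 1.36 J.
v_min = √(2|U|/m) = √(2·1.36/0.0301) = 9.50 m/s.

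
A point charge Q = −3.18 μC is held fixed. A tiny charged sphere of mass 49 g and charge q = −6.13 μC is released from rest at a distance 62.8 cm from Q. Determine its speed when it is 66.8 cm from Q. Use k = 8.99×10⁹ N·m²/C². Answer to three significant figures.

Only the electrostatic force acts, so mechanical energy is conserved: ½mv² = U₁ − U₂ = kQq(1/r₁ − 1/r₂).
U₁ − U₂ = (8.99×10⁹ N·m²/C²)(-3.18×10⁻⁶ C)(-6.13×10⁻⁶ C)(1/0.628 − 1/0.668) = 0.0167 J.
v = √(2·0.0167/0.0490) = 0.826 m/s.

0.826 m/s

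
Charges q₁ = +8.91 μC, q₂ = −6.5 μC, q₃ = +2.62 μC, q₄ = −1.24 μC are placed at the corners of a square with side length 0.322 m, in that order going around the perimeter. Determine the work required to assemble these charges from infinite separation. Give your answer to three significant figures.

The work to assemble the configuration equals its total potential energy, U = Σ kqᵢqⱼ/rᵢⱼ over all pairs.
The four side pairs have separation 0.322 m and the two diagonal pairs 0.455 m.
Summing all 6 pair terms gives U = -1.87 J.

-1.87 J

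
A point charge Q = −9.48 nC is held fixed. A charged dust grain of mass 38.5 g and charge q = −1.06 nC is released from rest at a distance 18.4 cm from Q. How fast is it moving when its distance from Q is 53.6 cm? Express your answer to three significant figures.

4.09×10⁻³ m/s

Only the electrostatic force acts, so mechanical energy is conserved: ½mv² = U₁ − U₂ = kQq(1/r₁ − 1/r₂).
U₁ − U₂ = (8.99×10⁹ N·m²/C²)(-9.48×10⁻⁹ C)(-1.06×10⁻⁹ C)(1/0.184 − 1/0.536) = 3.22×10⁻⁷ J.
v = √(2·3.22×10⁻⁷/0.0385) = 4.09×10⁻³ m/s.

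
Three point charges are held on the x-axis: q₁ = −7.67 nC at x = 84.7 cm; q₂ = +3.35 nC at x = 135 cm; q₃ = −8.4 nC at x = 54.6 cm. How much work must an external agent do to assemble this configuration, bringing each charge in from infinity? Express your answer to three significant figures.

The assembly work is the sum of pairwise potential energies, U = Σ_{i<j} kqᵢqⱼ/rᵢⱼ.
Pair separations: r₁₂ = 0.503 m, r₁₃ = 0.301 m, r₂₃ = 0.804 m.
U = (-4.59×10⁻⁷) + (1.92×10⁻⁶) + (-3.15×10⁻⁷) = 1.15×10⁻⁶ J.

1.15×10⁻⁶ J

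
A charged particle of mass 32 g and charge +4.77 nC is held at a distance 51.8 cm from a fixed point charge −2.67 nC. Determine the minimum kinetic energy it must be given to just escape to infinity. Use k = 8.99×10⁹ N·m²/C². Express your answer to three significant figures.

To just escape, total mechanical energy must reach zero at infinity: ½mv²_min + U = 0, so ½mv²_min = −U = |kQq|/r.
|U| = |kQq|/r = (8.99×10⁹ N·m²/C²)(2.67×10⁻⁹)(4.77×10⁻⁹)/(0.518) = 2.21×10⁻⁷ J.

2.21×10⁻⁷ J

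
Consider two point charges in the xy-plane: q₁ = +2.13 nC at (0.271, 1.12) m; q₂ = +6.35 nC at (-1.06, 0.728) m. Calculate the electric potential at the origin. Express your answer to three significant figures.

The total potential is the scalar sum of each charge's contribution, V = Σ kqᵢ/rᵢ.
Distances from the field point to each charge: r₁ = 1.15 m, r₂ = 1.29 m.
V = k[(2.13×10⁻⁹)/(1.15) + (6.35×10⁻⁹)/(1.29)] = 61.0 V.

61.0 V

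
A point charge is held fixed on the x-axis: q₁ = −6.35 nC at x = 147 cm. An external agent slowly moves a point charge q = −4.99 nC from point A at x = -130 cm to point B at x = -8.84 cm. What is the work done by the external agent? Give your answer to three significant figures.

8.00×10⁻⁸ J

For quasistatic motion the external work equals the change in potential energy: W_ext = qΔV = q(V_B − V_A).
At A: distance to the source charge is 2.77 m; V_A = kq₁/r = -20.6 V.
At B: distance to the source charge is 1.56 m; V_B = kq₁/r = -36.6 V.
ΔV = V_B − V_A = -16.0 V.
W_ext = qΔV = (-4.99×10⁻⁹ C)(-16.0 V) = 8.00×10⁻⁸ J.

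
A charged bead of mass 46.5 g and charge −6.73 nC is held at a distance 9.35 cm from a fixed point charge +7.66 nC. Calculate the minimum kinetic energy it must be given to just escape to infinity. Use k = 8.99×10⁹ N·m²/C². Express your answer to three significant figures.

To just escape, total mechanical energy must reach zero at infinity: ½mv²_min + U = 0, so ½mv²_min = −U = |kQq|/r.
|U| = |kQq|/r = (8.99×10⁹ N·m²/C²)(7.66×10⁻⁹)(6.73×10⁻⁹)/(0.0935) = 4.96×10⁻⁶ J.

4.96×10⁻⁶ J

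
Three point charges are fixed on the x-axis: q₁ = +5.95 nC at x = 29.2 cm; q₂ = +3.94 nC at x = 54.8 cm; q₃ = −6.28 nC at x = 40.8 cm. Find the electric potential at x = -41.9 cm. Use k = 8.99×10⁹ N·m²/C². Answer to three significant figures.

43.6 V

The total potential is the scalar sum of each charge's contribution, V = Σ kqᵢ/rᵢ.
Distances from the field point to each charge: r₁ = 0.711 m, r₂ = 0.967 m, r₃ = 0.827 m.
V = k[(5.95×10⁻⁹)/(0.711) + (3.94×10⁻⁹)/(0.967) + (-6.28×10⁻⁹)/(0.827)] = 43.6 V.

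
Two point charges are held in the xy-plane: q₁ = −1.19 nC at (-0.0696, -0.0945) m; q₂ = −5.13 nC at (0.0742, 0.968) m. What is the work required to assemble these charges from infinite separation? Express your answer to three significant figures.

5.12×10⁻⁸ J

The assembly work is the sum of pairwise potential energies, U = Σ_{i<j} kqᵢqⱼ/rᵢⱼ.
Pair separations: r₁₂ = 1.07 m.
U = (5.12×10⁻⁸) = 5.12×10⁻⁸ J.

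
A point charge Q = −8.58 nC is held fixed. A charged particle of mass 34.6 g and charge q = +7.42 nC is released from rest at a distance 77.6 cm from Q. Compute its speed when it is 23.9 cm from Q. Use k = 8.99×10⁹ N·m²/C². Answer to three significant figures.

9.79×10⁻³ m/s

Only the electrostatic force acts, so mechanical energy is conserved: ½mv² = U₁ − U₂ = kQq(1/r₁ − 1/r₂).
U₁ − U₂ = (8.99×10⁹ N·m²/C²)(-8.58×10⁻⁹ C)(7.42×10⁻⁹ C)(1/0.776 − 1/0.239) = 1.66×10⁻⁶ J.
v = √(2·1.66×10⁻⁶/0.0346) = 9.79×10⁻³ m/s.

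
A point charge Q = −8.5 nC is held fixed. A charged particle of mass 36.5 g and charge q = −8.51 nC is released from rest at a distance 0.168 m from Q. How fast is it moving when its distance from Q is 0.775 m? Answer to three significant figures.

Only the electrostatic force acts, so mechanical energy is conserved: ½mv² = U₁ − U₂ = kQq(1/r₁ − 1/r₂).
U₁ − U₂ = (8.99×10⁹ N·m²/C²)(-8.50×10⁻⁹ C)(-8.51×10⁻⁹ C)(1/0.168 − 1/0.775) = 3.03×10⁻⁶ J.
v = √(2·3.03×10⁻⁶/0.0365) = 0.0129 m/s.

0.0129 m/s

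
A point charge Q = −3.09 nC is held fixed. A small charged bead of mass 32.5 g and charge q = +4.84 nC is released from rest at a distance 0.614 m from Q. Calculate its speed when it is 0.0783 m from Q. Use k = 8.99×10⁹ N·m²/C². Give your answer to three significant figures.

Only the electrostatic force acts, so mechanical energy is conserved: ½mv² = U₁ − U₂ = kQq(1/r₁ − 1/r₂).
U₁ − U₂ = (8.99×10⁹ N·m²/C²)(-3.09×10⁻⁹ C)(4.84×10⁻⁹ C)(1/0.614 − 1/0.0783) = 1.50×10⁻⁶ J.
v = √(2·1.50×10⁻⁶/0.0325) = 9.60×10⁻³ m/s.

9.60×10⁻³ m/s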